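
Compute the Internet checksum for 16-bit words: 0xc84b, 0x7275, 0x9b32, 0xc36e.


Sum all words (with carry folding):
+ 0xc84b = 0xc84b
+ 0x7275 = 0x3ac1
+ 0x9b32 = 0xd5f3
+ 0xc36e = 0x9962
One's complement: ~0x9962
Checksum = 0x669d


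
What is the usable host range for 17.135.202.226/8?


Network: 17.0.0.0
Broadcast: 17.255.255.255
First usable = network + 1
Last usable = broadcast - 1
Range: 17.0.0.1 to 17.255.255.254


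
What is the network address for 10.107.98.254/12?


IP:   00001010.01101011.01100010.11111110
Mask: 11111111.11110000.00000000.00000000
AND operation:
Net:  00001010.01100000.00000000.00000000
Network: 10.96.0.0/12


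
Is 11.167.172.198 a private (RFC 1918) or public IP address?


RFC 1918 private ranges:
  10.0.0.0/8 (10.0.0.0 - 10.255.255.255)
  172.16.0.0/12 (172.16.0.0 - 172.31.255.255)
  192.168.0.0/16 (192.168.0.0 - 192.168.255.255)
Public (not in any RFC 1918 range)


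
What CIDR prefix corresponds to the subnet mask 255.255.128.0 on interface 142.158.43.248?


Binary: 11111111.11111111.10000000.00000000
Count leading 1s
Prefix: /17


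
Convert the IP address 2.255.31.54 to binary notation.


2 = 00000010
255 = 11111111
31 = 00011111
54 = 00110110
Binary: 00000010.11111111.00011111.00110110


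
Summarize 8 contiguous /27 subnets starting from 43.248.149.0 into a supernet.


Original prefix: /27
Number of subnets: 8 = 2^3
New prefix = 27 - 3 = 24
Supernet: 43.248.149.0/24


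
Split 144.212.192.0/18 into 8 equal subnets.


New prefix = 18 + 3 = 21
Each subnet has 2048 addresses
  144.212.192.0/21
  144.212.200.0/21
  144.212.208.0/21
  144.212.216.0/21
  144.212.224.0/21
  144.212.232.0/21
  144.212.240.0/21
  144.212.248.0/21
Subnets: 144.212.192.0/21, 144.212.200.0/21, 144.212.208.0/21, 144.212.216.0/21, 144.212.224.0/21, 144.212.232.0/21, 144.212.240.0/21, 144.212.248.0/21


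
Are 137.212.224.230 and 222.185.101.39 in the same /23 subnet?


Mask: 255.255.254.0
137.212.224.230 AND mask = 137.212.224.0
222.185.101.39 AND mask = 222.185.100.0
No, different subnets (137.212.224.0 vs 222.185.100.0)


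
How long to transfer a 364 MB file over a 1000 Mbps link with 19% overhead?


Effective throughput = 1000 * (1 - 19/100) = 810 Mbps
File size in Mb = 364 * 8 = 2912 Mb
Time = 2912 / 810
Time = 3.5951 seconds


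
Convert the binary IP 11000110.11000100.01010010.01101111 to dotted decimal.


11000110 = 198
11000100 = 196
01010010 = 82
01101111 = 111
IP: 198.196.82.111


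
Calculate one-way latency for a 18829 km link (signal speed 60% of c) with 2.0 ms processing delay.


Speed = 0.6 * 3e5 km/s = 180000 km/s
Propagation delay = 18829 / 180000 = 0.1046 s = 104.6056 ms
Processing delay = 2.0 ms
Total one-way latency = 106.6056 ms


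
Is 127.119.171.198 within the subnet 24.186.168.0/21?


Subnet network: 24.186.168.0
Test IP AND mask: 127.119.168.0
No, 127.119.171.198 is not in 24.186.168.0/21


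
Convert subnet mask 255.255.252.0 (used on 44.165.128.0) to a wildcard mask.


Subnet mask: 255.255.252.0
Wildcard = 255.255.255.255 - subnet mask
255 - 255 = 0
255 - 255 = 0
255 - 252 = 3
255 - 0 = 255
Wildcard: 0.0.3.255


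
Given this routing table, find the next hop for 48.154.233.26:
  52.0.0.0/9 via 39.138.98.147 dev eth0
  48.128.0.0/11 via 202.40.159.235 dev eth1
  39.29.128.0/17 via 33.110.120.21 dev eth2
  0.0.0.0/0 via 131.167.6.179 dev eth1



Longest prefix match for 48.154.233.26:
  /9 52.0.0.0: no
  /11 48.128.0.0: MATCH
  /17 39.29.128.0: no
  /0 0.0.0.0: MATCH
Selected: next-hop 202.40.159.235 via eth1 (matched /11)


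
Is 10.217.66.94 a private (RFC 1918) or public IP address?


RFC 1918 private ranges:
  10.0.0.0/8 (10.0.0.0 - 10.255.255.255)
  172.16.0.0/12 (172.16.0.0 - 172.31.255.255)
  192.168.0.0/16 (192.168.0.0 - 192.168.255.255)
Private (in 10.0.0.0/8)


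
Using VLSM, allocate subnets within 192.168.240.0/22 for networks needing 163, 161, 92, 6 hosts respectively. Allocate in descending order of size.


163 hosts -> /24 (254 usable): 192.168.240.0/24
161 hosts -> /24 (254 usable): 192.168.241.0/24
92 hosts -> /25 (126 usable): 192.168.242.0/25
6 hosts -> /29 (6 usable): 192.168.242.128/29
Allocation: 192.168.240.0/24 (163 hosts, 254 usable); 192.168.241.0/24 (161 hosts, 254 usable); 192.168.242.0/25 (92 hosts, 126 usable); 192.168.242.128/29 (6 hosts, 6 usable)


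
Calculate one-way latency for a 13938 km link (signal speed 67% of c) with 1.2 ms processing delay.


Speed = 0.67 * 3e5 km/s = 201000 km/s
Propagation delay = 13938 / 201000 = 0.0693 s = 69.3433 ms
Processing delay = 1.2 ms
Total one-way latency = 70.5433 ms


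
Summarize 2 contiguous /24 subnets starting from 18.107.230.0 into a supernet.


Original prefix: /24
Number of subnets: 2 = 2^1
New prefix = 24 - 1 = 23
Supernet: 18.107.230.0/23


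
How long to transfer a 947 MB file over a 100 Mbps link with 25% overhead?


Effective throughput = 100 * (1 - 25/100) = 75 Mbps
File size in Mb = 947 * 8 = 7576 Mb
Time = 7576 / 75
Time = 101.0133 seconds


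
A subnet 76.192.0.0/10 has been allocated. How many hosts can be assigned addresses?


Host bits = 32 - 10 = 22
Total addresses = 2^22 = 4194304
Usable = total - 2 (network and broadcast)
Usable hosts: 4194302


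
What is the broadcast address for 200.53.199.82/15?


Network: 200.52.0.0/15
Host bits = 17
Set all host bits to 1:
Broadcast: 200.53.255.255


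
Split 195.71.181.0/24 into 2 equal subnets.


New prefix = 24 + 1 = 25
Each subnet has 128 addresses
  195.71.181.0/25
  195.71.181.128/25
Subnets: 195.71.181.0/25, 195.71.181.128/25


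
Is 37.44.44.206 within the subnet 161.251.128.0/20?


Subnet network: 161.251.128.0
Test IP AND mask: 37.44.32.0
No, 37.44.44.206 is not in 161.251.128.0/20


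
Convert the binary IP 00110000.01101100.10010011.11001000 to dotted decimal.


00110000 = 48
01101100 = 108
10010011 = 147
11001000 = 200
IP: 48.108.147.200


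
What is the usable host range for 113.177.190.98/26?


Network: 113.177.190.64
Broadcast: 113.177.190.127
First usable = network + 1
Last usable = broadcast - 1
Range: 113.177.190.65 to 113.177.190.126


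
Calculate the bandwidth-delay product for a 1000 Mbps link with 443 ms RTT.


BDP = bandwidth * RTT
= 1000 Mbps * 443 ms
= 1000 * 1e6 * 443 / 1000 bits
= 443000000 bits
= 55375000 bytes
= 54077.1484 KB
BDP = 443000000 bits (55375000 bytes)


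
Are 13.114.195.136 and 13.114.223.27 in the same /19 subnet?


Mask: 255.255.224.0
13.114.195.136 AND mask = 13.114.192.0
13.114.223.27 AND mask = 13.114.192.0
Yes, same subnet (13.114.192.0)


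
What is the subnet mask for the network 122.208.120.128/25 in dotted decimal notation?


/25 means 25 network bits, 7 host bits
Binary: 11111111111111111111111110000000
Mask: 255.255.255.128


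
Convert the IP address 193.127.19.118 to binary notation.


193 = 11000001
127 = 01111111
19 = 00010011
118 = 01110110
Binary: 11000001.01111111.00010011.01110110


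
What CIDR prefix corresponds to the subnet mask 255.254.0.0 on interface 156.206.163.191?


Binary: 11111111.11111110.00000000.00000000
Count leading 1s
Prefix: /15


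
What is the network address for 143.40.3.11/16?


IP:   10001111.00101000.00000011.00001011
Mask: 11111111.11111111.00000000.00000000
AND operation:
Net:  10001111.00101000.00000000.00000000
Network: 143.40.0.0/16


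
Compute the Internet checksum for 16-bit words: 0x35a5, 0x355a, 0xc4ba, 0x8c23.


Sum all words (with carry folding):
+ 0x35a5 = 0x35a5
+ 0x355a = 0x6aff
+ 0xc4ba = 0x2fba
+ 0x8c23 = 0xbbdd
One's complement: ~0xbbdd
Checksum = 0x4422


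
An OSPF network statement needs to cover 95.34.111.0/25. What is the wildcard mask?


Subnet mask: 255.255.255.128
Wildcard = 255.255.255.255 - subnet mask
255 - 255 = 0
255 - 255 = 0
255 - 255 = 0
255 - 128 = 127
Wildcard: 0.0.0.127


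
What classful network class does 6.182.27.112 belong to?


First octet: 6
Binary: 00000110
0xxxxxxx -> Class A (1-126)
Class A, default mask 255.0.0.0 (/8)


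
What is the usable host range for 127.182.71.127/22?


Network: 127.182.68.0
Broadcast: 127.182.71.255
First usable = network + 1
Last usable = broadcast - 1
Range: 127.182.68.1 to 127.182.71.254


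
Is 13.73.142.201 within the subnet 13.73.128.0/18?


Subnet network: 13.73.128.0
Test IP AND mask: 13.73.128.0
Yes, 13.73.142.201 is in 13.73.128.0/18


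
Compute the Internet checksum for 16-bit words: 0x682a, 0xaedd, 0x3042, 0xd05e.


Sum all words (with carry folding):
+ 0x682a = 0x682a
+ 0xaedd = 0x1708
+ 0x3042 = 0x474a
+ 0xd05e = 0x17a9
One's complement: ~0x17a9
Checksum = 0xe856


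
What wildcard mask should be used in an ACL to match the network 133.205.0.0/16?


Subnet mask: 255.255.0.0
Wildcard = 255.255.255.255 - subnet mask
255 - 255 = 0
255 - 255 = 0
255 - 0 = 255
255 - 0 = 255
Wildcard: 0.0.255.255


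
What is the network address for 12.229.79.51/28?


IP:   00001100.11100101.01001111.00110011
Mask: 11111111.11111111.11111111.11110000
AND operation:
Net:  00001100.11100101.01001111.00110000
Network: 12.229.79.48/28


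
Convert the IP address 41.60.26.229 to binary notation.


41 = 00101001
60 = 00111100
26 = 00011010
229 = 11100101
Binary: 00101001.00111100.00011010.11100101


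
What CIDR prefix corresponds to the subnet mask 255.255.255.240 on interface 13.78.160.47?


Binary: 11111111.11111111.11111111.11110000
Count leading 1s
Prefix: /28


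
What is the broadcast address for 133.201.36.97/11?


Network: 133.192.0.0/11
Host bits = 21
Set all host bits to 1:
Broadcast: 133.223.255.255


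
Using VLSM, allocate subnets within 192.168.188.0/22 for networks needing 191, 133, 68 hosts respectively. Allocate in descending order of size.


191 hosts -> /24 (254 usable): 192.168.188.0/24
133 hosts -> /24 (254 usable): 192.168.189.0/24
68 hosts -> /25 (126 usable): 192.168.190.0/25
Allocation: 192.168.188.0/24 (191 hosts, 254 usable); 192.168.189.0/24 (133 hosts, 254 usable); 192.168.190.0/25 (68 hosts, 126 usable)


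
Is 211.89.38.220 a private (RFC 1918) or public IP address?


RFC 1918 private ranges:
  10.0.0.0/8 (10.0.0.0 - 10.255.255.255)
  172.16.0.0/12 (172.16.0.0 - 172.31.255.255)
  192.168.0.0/16 (192.168.0.0 - 192.168.255.255)
Public (not in any RFC 1918 range)


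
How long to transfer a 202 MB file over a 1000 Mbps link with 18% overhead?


Effective throughput = 1000 * (1 - 18/100) = 820.0 Mbps
File size in Mb = 202 * 8 = 1616 Mb
Time = 1616 / 820.0
Time = 1.9707 seconds


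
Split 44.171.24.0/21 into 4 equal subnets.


New prefix = 21 + 2 = 23
Each subnet has 512 addresses
  44.171.24.0/23
  44.171.26.0/23
  44.171.28.0/23
  44.171.30.0/23
Subnets: 44.171.24.0/23, 44.171.26.0/23, 44.171.28.0/23, 44.171.30.0/23


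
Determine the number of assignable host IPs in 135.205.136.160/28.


Host bits = 32 - 28 = 4
Total addresses = 2^4 = 16
Usable = total - 2 (network and broadcast)
Usable hosts: 14


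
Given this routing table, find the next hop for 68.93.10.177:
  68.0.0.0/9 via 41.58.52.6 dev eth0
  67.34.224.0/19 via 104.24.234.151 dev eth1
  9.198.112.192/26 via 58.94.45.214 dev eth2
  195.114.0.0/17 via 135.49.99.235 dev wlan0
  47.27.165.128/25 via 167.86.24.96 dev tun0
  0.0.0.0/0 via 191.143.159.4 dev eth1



Longest prefix match for 68.93.10.177:
  /9 68.0.0.0: MATCH
  /19 67.34.224.0: no
  /26 9.198.112.192: no
  /17 195.114.0.0: no
  /25 47.27.165.128: no
  /0 0.0.0.0: MATCH
Selected: next-hop 41.58.52.6 via eth0 (matched /9)


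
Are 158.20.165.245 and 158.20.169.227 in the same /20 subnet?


Mask: 255.255.240.0
158.20.165.245 AND mask = 158.20.160.0
158.20.169.227 AND mask = 158.20.160.0
Yes, same subnet (158.20.160.0)


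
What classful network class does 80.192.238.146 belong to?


First octet: 80
Binary: 01010000
0xxxxxxx -> Class A (1-126)
Class A, default mask 255.0.0.0 (/8)


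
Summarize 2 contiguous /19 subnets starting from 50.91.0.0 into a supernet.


Original prefix: /19
Number of subnets: 2 = 2^1
New prefix = 19 - 1 = 18
Supernet: 50.91.0.0/18


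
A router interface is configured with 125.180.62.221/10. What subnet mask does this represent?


/10 means 10 network bits, 22 host bits
Binary: 11111111110000000000000000000000
Mask: 255.192.0.0


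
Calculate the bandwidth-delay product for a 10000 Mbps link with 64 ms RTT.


BDP = bandwidth * RTT
= 10000 Mbps * 64 ms
= 10000 * 1e6 * 64 / 1000 bits
= 640000000 bits
= 80000000 bytes
= 78125 KB
BDP = 640000000 bits (80000000 bytes)


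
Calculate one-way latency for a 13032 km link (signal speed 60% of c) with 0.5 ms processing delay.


Speed = 0.6 * 3e5 km/s = 180000 km/s
Propagation delay = 13032 / 180000 = 0.0724 s = 72.4 ms
Processing delay = 0.5 ms
Total one-way latency = 72.9 ms


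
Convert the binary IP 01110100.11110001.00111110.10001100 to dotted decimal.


01110100 = 116
11110001 = 241
00111110 = 62
10001100 = 140
IP: 116.241.62.140


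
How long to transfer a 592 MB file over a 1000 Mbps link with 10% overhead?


Effective throughput = 1000 * (1 - 10/100) = 900 Mbps
File size in Mb = 592 * 8 = 4736 Mb
Time = 4736 / 900
Time = 5.2622 seconds


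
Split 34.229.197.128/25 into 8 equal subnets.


New prefix = 25 + 3 = 28
Each subnet has 16 addresses
  34.229.197.128/28
  34.229.197.144/28
  34.229.197.160/28
  34.229.197.176/28
  34.229.197.192/28
  34.229.197.208/28
  34.229.197.224/28
  34.229.197.240/28
Subnets: 34.229.197.128/28, 34.229.197.144/28, 34.229.197.160/28, 34.229.197.176/28, 34.229.197.192/28, 34.229.197.208/28, 34.229.197.224/28, 34.229.197.240/28


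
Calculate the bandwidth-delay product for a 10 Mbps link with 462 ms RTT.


BDP = bandwidth * RTT
= 10 Mbps * 462 ms
= 10 * 1e6 * 462 / 1000 bits
= 4620000 bits
= 577500 bytes
= 563.9648 KB
BDP = 4620000 bits (577500 bytes)


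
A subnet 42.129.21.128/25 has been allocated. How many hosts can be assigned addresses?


Host bits = 32 - 25 = 7
Total addresses = 2^7 = 128
Usable = total - 2 (network and broadcast)
Usable hosts: 126


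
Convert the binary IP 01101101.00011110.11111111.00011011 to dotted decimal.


01101101 = 109
00011110 = 30
11111111 = 255
00011011 = 27
IP: 109.30.255.27


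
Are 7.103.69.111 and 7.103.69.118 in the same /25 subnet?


Mask: 255.255.255.128
7.103.69.111 AND mask = 7.103.69.0
7.103.69.118 AND mask = 7.103.69.0
Yes, same subnet (7.103.69.0)


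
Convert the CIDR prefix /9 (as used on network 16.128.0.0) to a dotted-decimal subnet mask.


/9 means 9 network bits, 23 host bits
Binary: 11111111100000000000000000000000
Mask: 255.128.0.0


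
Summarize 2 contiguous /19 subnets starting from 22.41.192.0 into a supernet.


Original prefix: /19
Number of subnets: 2 = 2^1
New prefix = 19 - 1 = 18
Supernet: 22.41.192.0/18


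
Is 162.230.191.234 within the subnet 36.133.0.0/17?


Subnet network: 36.133.0.0
Test IP AND mask: 162.230.128.0
No, 162.230.191.234 is not in 36.133.0.0/17


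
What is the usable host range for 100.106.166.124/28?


Network: 100.106.166.112
Broadcast: 100.106.166.127
First usable = network + 1
Last usable = broadcast - 1
Range: 100.106.166.113 to 100.106.166.126


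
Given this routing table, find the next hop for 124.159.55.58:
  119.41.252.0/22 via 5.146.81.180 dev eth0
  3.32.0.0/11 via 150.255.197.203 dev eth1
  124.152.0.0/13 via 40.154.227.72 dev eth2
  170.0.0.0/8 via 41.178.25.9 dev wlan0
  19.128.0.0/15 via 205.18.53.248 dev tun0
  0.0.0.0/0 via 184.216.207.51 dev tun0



Longest prefix match for 124.159.55.58:
  /22 119.41.252.0: no
  /11 3.32.0.0: no
  /13 124.152.0.0: MATCH
  /8 170.0.0.0: no
  /15 19.128.0.0: no
  /0 0.0.0.0: MATCH
Selected: next-hop 40.154.227.72 via eth2 (matched /13)


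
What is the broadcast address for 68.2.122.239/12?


Network: 68.0.0.0/12
Host bits = 20
Set all host bits to 1:
Broadcast: 68.15.255.255


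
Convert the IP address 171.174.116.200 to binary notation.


171 = 10101011
174 = 10101110
116 = 01110100
200 = 11001000
Binary: 10101011.10101110.01110100.11001000


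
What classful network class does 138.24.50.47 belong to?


First octet: 138
Binary: 10001010
10xxxxxx -> Class B (128-191)
Class B, default mask 255.255.0.0 (/16)


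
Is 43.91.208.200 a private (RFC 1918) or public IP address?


RFC 1918 private ranges:
  10.0.0.0/8 (10.0.0.0 - 10.255.255.255)
  172.16.0.0/12 (172.16.0.0 - 172.31.255.255)
  192.168.0.0/16 (192.168.0.0 - 192.168.255.255)
Public (not in any RFC 1918 range)


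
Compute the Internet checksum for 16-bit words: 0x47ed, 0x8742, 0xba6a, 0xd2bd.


Sum all words (with carry folding):
+ 0x47ed = 0x47ed
+ 0x8742 = 0xcf2f
+ 0xba6a = 0x899a
+ 0xd2bd = 0x5c58
One's complement: ~0x5c58
Checksum = 0xa3a7


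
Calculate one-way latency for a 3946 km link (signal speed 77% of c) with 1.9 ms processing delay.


Speed = 0.77 * 3e5 km/s = 231000 km/s
Propagation delay = 3946 / 231000 = 0.0171 s = 17.0823 ms
Processing delay = 1.9 ms
Total one-way latency = 18.9823 ms


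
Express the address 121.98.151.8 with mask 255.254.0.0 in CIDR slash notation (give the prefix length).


Binary: 11111111.11111110.00000000.00000000
Count leading 1s
Prefix: /15


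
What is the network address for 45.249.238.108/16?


IP:   00101101.11111001.11101110.01101100
Mask: 11111111.11111111.00000000.00000000
AND operation:
Net:  00101101.11111001.00000000.00000000
Network: 45.249.0.0/16


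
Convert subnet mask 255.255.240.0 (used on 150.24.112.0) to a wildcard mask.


Subnet mask: 255.255.240.0
Wildcard = 255.255.255.255 - subnet mask
255 - 255 = 0
255 - 255 = 0
255 - 240 = 15
255 - 0 = 255
Wildcard: 0.0.15.255


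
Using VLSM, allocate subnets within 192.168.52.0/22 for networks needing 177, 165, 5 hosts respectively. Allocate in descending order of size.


177 hosts -> /24 (254 usable): 192.168.52.0/24
165 hosts -> /24 (254 usable): 192.168.53.0/24
5 hosts -> /29 (6 usable): 192.168.54.0/29
Allocation: 192.168.52.0/24 (177 hosts, 254 usable); 192.168.53.0/24 (165 hosts, 254 usable); 192.168.54.0/29 (5 hosts, 6 usable)


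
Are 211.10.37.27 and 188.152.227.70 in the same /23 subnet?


Mask: 255.255.254.0
211.10.37.27 AND mask = 211.10.36.0
188.152.227.70 AND mask = 188.152.226.0
No, different subnets (211.10.36.0 vs 188.152.226.0)


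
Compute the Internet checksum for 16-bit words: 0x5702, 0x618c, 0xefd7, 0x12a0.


Sum all words (with carry folding):
+ 0x5702 = 0x5702
+ 0x618c = 0xb88e
+ 0xefd7 = 0xa866
+ 0x12a0 = 0xbb06
One's complement: ~0xbb06
Checksum = 0x44f9


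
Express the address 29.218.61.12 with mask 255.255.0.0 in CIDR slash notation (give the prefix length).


Binary: 11111111.11111111.00000000.00000000
Count leading 1s
Prefix: /16


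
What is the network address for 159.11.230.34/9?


IP:   10011111.00001011.11100110.00100010
Mask: 11111111.10000000.00000000.00000000
AND operation:
Net:  10011111.00000000.00000000.00000000
Network: 159.0.0.0/9


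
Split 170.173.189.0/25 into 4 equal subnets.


New prefix = 25 + 2 = 27
Each subnet has 32 addresses
  170.173.189.0/27
  170.173.189.32/27
  170.173.189.64/27
  170.173.189.96/27
Subnets: 170.173.189.0/27, 170.173.189.32/27, 170.173.189.64/27, 170.173.189.96/27


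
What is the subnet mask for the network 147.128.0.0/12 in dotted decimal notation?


/12 means 12 network bits, 20 host bits
Binary: 11111111111100000000000000000000
Mask: 255.240.0.0


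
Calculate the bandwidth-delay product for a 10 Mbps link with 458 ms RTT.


BDP = bandwidth * RTT
= 10 Mbps * 458 ms
= 10 * 1e6 * 458 / 1000 bits
= 4580000 bits
= 572500 bytes
= 559.082 KB
BDP = 4580000 bits (572500 bytes)


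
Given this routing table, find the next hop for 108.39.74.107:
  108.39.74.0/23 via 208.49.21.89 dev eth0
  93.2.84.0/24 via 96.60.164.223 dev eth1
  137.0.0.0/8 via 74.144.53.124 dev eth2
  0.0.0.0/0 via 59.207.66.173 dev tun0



Longest prefix match for 108.39.74.107:
  /23 108.39.74.0: MATCH
  /24 93.2.84.0: no
  /8 137.0.0.0: no
  /0 0.0.0.0: MATCH
Selected: next-hop 208.49.21.89 via eth0 (matched /23)


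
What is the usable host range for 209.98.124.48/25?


Network: 209.98.124.0
Broadcast: 209.98.124.127
First usable = network + 1
Last usable = broadcast - 1
Range: 209.98.124.1 to 209.98.124.126


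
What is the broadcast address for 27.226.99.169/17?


Network: 27.226.0.0/17
Host bits = 15
Set all host bits to 1:
Broadcast: 27.226.127.255


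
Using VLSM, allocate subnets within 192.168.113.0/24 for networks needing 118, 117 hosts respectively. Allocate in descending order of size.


118 hosts -> /25 (126 usable): 192.168.113.0/25
117 hosts -> /25 (126 usable): 192.168.113.128/25
Allocation: 192.168.113.0/25 (118 hosts, 126 usable); 192.168.113.128/25 (117 hosts, 126 usable)


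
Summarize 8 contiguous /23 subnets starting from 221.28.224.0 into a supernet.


Original prefix: /23
Number of subnets: 8 = 2^3
New prefix = 23 - 3 = 20
Supernet: 221.28.224.0/20


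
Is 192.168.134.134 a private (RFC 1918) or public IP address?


RFC 1918 private ranges:
  10.0.0.0/8 (10.0.0.0 - 10.255.255.255)
  172.16.0.0/12 (172.16.0.0 - 172.31.255.255)
  192.168.0.0/16 (192.168.0.0 - 192.168.255.255)
Private (in 192.168.0.0/16)


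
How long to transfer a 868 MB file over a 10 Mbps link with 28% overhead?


Effective throughput = 10 * (1 - 28/100) = 7.2 Mbps
File size in Mb = 868 * 8 = 6944 Mb
Time = 6944 / 7.2
Time = 964.4444 seconds


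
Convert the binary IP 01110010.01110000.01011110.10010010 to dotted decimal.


01110010 = 114
01110000 = 112
01011110 = 94
10010010 = 146
IP: 114.112.94.146


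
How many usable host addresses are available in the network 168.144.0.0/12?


Host bits = 32 - 12 = 20
Total addresses = 2^20 = 1048576
Usable = total - 2 (network and broadcast)
Usable hosts: 1048574


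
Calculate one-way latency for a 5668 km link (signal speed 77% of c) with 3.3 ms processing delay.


Speed = 0.77 * 3e5 km/s = 231000 km/s
Propagation delay = 5668 / 231000 = 0.0245 s = 24.5368 ms
Processing delay = 3.3 ms
Total one-way latency = 27.8368 ms


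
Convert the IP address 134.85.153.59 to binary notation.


134 = 10000110
85 = 01010101
153 = 10011001
59 = 00111011
Binary: 10000110.01010101.10011001.00111011


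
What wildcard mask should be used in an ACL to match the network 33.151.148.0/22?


Subnet mask: 255.255.252.0
Wildcard = 255.255.255.255 - subnet mask
255 - 255 = 0
255 - 255 = 0
255 - 252 = 3
255 - 0 = 255
Wildcard: 0.0.3.255


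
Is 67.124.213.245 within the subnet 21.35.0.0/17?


Subnet network: 21.35.0.0
Test IP AND mask: 67.124.128.0
No, 67.124.213.245 is not in 21.35.0.0/17


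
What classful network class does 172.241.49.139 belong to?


First octet: 172
Binary: 10101100
10xxxxxx -> Class B (128-191)
Class B, default mask 255.255.0.0 (/16)


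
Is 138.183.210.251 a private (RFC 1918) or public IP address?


RFC 1918 private ranges:
  10.0.0.0/8 (10.0.0.0 - 10.255.255.255)
  172.16.0.0/12 (172.16.0.0 - 172.31.255.255)
  192.168.0.0/16 (192.168.0.0 - 192.168.255.255)
Public (not in any RFC 1918 range)


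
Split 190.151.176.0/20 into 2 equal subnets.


New prefix = 20 + 1 = 21
Each subnet has 2048 addresses
  190.151.176.0/21
  190.151.184.0/21
Subnets: 190.151.176.0/21, 190.151.184.0/21


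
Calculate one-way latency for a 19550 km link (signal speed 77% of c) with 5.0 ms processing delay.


Speed = 0.77 * 3e5 km/s = 231000 km/s
Propagation delay = 19550 / 231000 = 0.0846 s = 84.632 ms
Processing delay = 5.0 ms
Total one-way latency = 89.632 ms


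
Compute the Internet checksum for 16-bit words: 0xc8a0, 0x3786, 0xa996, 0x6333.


Sum all words (with carry folding):
+ 0xc8a0 = 0xc8a0
+ 0x3786 = 0x0027
+ 0xa996 = 0xa9bd
+ 0x6333 = 0x0cf1
One's complement: ~0x0cf1
Checksum = 0xf30e


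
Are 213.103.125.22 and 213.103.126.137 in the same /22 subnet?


Mask: 255.255.252.0
213.103.125.22 AND mask = 213.103.124.0
213.103.126.137 AND mask = 213.103.124.0
Yes, same subnet (213.103.124.0)


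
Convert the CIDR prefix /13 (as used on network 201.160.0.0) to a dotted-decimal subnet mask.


/13 means 13 network bits, 19 host bits
Binary: 11111111111110000000000000000000
Mask: 255.248.0.0


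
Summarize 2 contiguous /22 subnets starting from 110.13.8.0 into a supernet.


Original prefix: /22
Number of subnets: 2 = 2^1
New prefix = 22 - 1 = 21
Supernet: 110.13.8.0/21


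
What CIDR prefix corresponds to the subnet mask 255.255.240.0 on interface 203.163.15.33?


Binary: 11111111.11111111.11110000.00000000
Count leading 1s
Prefix: /20


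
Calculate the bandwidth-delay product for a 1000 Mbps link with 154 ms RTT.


BDP = bandwidth * RTT
= 1000 Mbps * 154 ms
= 1000 * 1e6 * 154 / 1000 bits
= 154000000 bits
= 19250000 bytes
= 18798.8281 KB
BDP = 154000000 bits (19250000 bytes)


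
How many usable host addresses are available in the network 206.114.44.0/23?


Host bits = 32 - 23 = 9
Total addresses = 2^9 = 512
Usable = total - 2 (network and broadcast)
Usable hosts: 510


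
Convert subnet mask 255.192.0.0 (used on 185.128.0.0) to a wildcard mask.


Subnet mask: 255.192.0.0
Wildcard = 255.255.255.255 - subnet mask
255 - 255 = 0
255 - 192 = 63
255 - 0 = 255
255 - 0 = 255
Wildcard: 0.63.255.255


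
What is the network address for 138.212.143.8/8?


IP:   10001010.11010100.10001111.00001000
Mask: 11111111.00000000.00000000.00000000
AND operation:
Net:  10001010.00000000.00000000.00000000
Network: 138.0.0.0/8


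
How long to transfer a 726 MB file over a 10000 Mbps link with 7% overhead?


Effective throughput = 10000 * (1 - 7/100) = 9300 Mbps
File size in Mb = 726 * 8 = 5808 Mb
Time = 5808 / 9300
Time = 0.6245 seconds


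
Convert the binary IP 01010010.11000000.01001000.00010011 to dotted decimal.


01010010 = 82
11000000 = 192
01001000 = 72
00010011 = 19
IP: 82.192.72.19


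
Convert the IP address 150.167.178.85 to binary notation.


150 = 10010110
167 = 10100111
178 = 10110010
85 = 01010101
Binary: 10010110.10100111.10110010.01010101


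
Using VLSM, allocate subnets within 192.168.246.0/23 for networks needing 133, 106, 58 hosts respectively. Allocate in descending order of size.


133 hosts -> /24 (254 usable): 192.168.246.0/24
106 hosts -> /25 (126 usable): 192.168.247.0/25
58 hosts -> /26 (62 usable): 192.168.247.128/26
Allocation: 192.168.246.0/24 (133 hosts, 254 usable); 192.168.247.0/25 (106 hosts, 126 usable); 192.168.247.128/26 (58 hosts, 62 usable)


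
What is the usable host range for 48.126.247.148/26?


Network: 48.126.247.128
Broadcast: 48.126.247.191
First usable = network + 1
Last usable = broadcast - 1
Range: 48.126.247.129 to 48.126.247.190


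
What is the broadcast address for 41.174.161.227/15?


Network: 41.174.0.0/15
Host bits = 17
Set all host bits to 1:
Broadcast: 41.175.255.255


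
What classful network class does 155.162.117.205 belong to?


First octet: 155
Binary: 10011011
10xxxxxx -> Class B (128-191)
Class B, default mask 255.255.0.0 (/16)


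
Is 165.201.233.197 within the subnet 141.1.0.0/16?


Subnet network: 141.1.0.0
Test IP AND mask: 165.201.0.0
No, 165.201.233.197 is not in 141.1.0.0/16


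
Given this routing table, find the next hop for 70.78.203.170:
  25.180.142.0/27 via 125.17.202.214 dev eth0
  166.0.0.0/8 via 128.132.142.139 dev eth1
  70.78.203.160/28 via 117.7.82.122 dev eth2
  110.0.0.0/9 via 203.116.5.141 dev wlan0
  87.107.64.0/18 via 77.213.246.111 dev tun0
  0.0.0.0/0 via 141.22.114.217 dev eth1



Longest prefix match for 70.78.203.170:
  /27 25.180.142.0: no
  /8 166.0.0.0: no
  /28 70.78.203.160: MATCH
  /9 110.0.0.0: no
  /18 87.107.64.0: no
  /0 0.0.0.0: MATCH
Selected: next-hop 117.7.82.122 via eth2 (matched /28)


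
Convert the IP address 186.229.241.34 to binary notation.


186 = 10111010
229 = 11100101
241 = 11110001
34 = 00100010
Binary: 10111010.11100101.11110001.00100010


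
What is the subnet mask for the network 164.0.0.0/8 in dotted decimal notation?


/8 means 8 network bits, 24 host bits
Binary: 11111111000000000000000000000000
Mask: 255.0.0.0


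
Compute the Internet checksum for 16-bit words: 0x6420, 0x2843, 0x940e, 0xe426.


Sum all words (with carry folding):
+ 0x6420 = 0x6420
+ 0x2843 = 0x8c63
+ 0x940e = 0x2072
+ 0xe426 = 0x0499
One's complement: ~0x0499
Checksum = 0xfb66


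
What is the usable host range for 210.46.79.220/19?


Network: 210.46.64.0
Broadcast: 210.46.95.255
First usable = network + 1
Last usable = broadcast - 1
Range: 210.46.64.1 to 210.46.95.254


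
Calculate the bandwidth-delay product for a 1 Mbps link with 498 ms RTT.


BDP = bandwidth * RTT
= 1 Mbps * 498 ms
= 1 * 1e6 * 498 / 1000 bits
= 498000 bits
= 62250 bytes
= 60.791 KB
BDP = 498000 bits (62250 bytes)


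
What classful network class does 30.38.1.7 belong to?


First octet: 30
Binary: 00011110
0xxxxxxx -> Class A (1-126)
Class A, default mask 255.0.0.0 (/8)


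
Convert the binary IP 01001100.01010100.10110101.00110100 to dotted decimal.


01001100 = 76
01010100 = 84
10110101 = 181
00110100 = 52
IP: 76.84.181.52


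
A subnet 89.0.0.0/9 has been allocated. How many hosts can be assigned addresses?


Host bits = 32 - 9 = 23
Total addresses = 2^23 = 8388608
Usable = total - 2 (network and broadcast)
Usable hosts: 8388606


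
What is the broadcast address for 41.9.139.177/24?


Network: 41.9.139.0/24
Host bits = 8
Set all host bits to 1:
Broadcast: 41.9.139.255


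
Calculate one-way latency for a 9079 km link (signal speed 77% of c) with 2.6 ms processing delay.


Speed = 0.77 * 3e5 km/s = 231000 km/s
Propagation delay = 9079 / 231000 = 0.0393 s = 39.303 ms
Processing delay = 2.6 ms
Total one-way latency = 41.903 ms


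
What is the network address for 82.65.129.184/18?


IP:   01010010.01000001.10000001.10111000
Mask: 11111111.11111111.11000000.00000000
AND operation:
Net:  01010010.01000001.10000000.00000000
Network: 82.65.128.0/18


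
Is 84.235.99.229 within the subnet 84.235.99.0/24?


Subnet network: 84.235.99.0
Test IP AND mask: 84.235.99.0
Yes, 84.235.99.229 is in 84.235.99.0/24


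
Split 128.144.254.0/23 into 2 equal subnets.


New prefix = 23 + 1 = 24
Each subnet has 256 addresses
  128.144.254.0/24
  128.144.255.0/24
Subnets: 128.144.254.0/24, 128.144.255.0/24


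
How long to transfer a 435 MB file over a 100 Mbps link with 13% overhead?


Effective throughput = 100 * (1 - 13/100) = 87 Mbps
File size in Mb = 435 * 8 = 3480 Mb
Time = 3480 / 87
Time = 40 seconds


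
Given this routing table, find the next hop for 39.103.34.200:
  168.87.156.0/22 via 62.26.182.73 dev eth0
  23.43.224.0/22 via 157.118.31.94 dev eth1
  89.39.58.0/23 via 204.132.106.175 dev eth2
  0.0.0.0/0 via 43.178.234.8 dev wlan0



Longest prefix match for 39.103.34.200:
  /22 168.87.156.0: no
  /22 23.43.224.0: no
  /23 89.39.58.0: no
  /0 0.0.0.0: MATCH
Selected: next-hop 43.178.234.8 via wlan0 (matched /0)


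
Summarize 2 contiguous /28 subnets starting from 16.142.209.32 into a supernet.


Original prefix: /28
Number of subnets: 2 = 2^1
New prefix = 28 - 1 = 27
Supernet: 16.142.209.32/27


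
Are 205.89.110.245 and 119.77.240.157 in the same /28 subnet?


Mask: 255.255.255.240
205.89.110.245 AND mask = 205.89.110.240
119.77.240.157 AND mask = 119.77.240.144
No, different subnets (205.89.110.240 vs 119.77.240.144)


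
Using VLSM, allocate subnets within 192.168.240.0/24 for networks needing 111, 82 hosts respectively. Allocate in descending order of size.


111 hosts -> /25 (126 usable): 192.168.240.0/25
82 hosts -> /25 (126 usable): 192.168.240.128/25
Allocation: 192.168.240.0/25 (111 hosts, 126 usable); 192.168.240.128/25 (82 hosts, 126 usable)


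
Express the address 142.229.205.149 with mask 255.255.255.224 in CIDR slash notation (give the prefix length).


Binary: 11111111.11111111.11111111.11100000
Count leading 1s
Prefix: /27


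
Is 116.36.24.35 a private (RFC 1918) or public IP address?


RFC 1918 private ranges:
  10.0.0.0/8 (10.0.0.0 - 10.255.255.255)
  172.16.0.0/12 (172.16.0.0 - 172.31.255.255)
  192.168.0.0/16 (192.168.0.0 - 192.168.255.255)
Public (not in any RFC 1918 range)


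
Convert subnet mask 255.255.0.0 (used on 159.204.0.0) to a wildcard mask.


Subnet mask: 255.255.0.0
Wildcard = 255.255.255.255 - subnet mask
255 - 255 = 0
255 - 255 = 0
255 - 0 = 255
255 - 0 = 255
Wildcard: 0.0.255.255


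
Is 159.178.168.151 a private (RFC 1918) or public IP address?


RFC 1918 private ranges:
  10.0.0.0/8 (10.0.0.0 - 10.255.255.255)
  172.16.0.0/12 (172.16.0.0 - 172.31.255.255)
  192.168.0.0/16 (192.168.0.0 - 192.168.255.255)
Public (not in any RFC 1918 range)


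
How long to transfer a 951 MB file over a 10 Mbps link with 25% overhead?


Effective throughput = 10 * (1 - 25/100) = 7.5 Mbps
File size in Mb = 951 * 8 = 7608 Mb
Time = 7608 / 7.5
Time = 1014.4 seconds


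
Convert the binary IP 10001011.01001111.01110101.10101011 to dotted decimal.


10001011 = 139
01001111 = 79
01110101 = 117
10101011 = 171
IP: 139.79.117.171


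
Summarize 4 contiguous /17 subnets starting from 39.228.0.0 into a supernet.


Original prefix: /17
Number of subnets: 4 = 2^2
New prefix = 17 - 2 = 15
Supernet: 39.228.0.0/15


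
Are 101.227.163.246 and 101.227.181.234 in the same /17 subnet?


Mask: 255.255.128.0
101.227.163.246 AND mask = 101.227.128.0
101.227.181.234 AND mask = 101.227.128.0
Yes, same subnet (101.227.128.0)


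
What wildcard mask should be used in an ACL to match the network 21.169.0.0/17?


Subnet mask: 255.255.128.0
Wildcard = 255.255.255.255 - subnet mask
255 - 255 = 0
255 - 255 = 0
255 - 128 = 127
255 - 0 = 255
Wildcard: 0.0.127.255


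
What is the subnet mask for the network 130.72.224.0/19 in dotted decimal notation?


/19 means 19 network bits, 13 host bits
Binary: 11111111111111111110000000000000
Mask: 255.255.224.0


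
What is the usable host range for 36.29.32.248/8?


Network: 36.0.0.0
Broadcast: 36.255.255.255
First usable = network + 1
Last usable = broadcast - 1
Range: 36.0.0.1 to 36.255.255.254


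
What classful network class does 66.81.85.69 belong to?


First octet: 66
Binary: 01000010
0xxxxxxx -> Class A (1-126)
Class A, default mask 255.0.0.0 (/8)


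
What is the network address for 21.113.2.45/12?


IP:   00010101.01110001.00000010.00101101
Mask: 11111111.11110000.00000000.00000000
AND operation:
Net:  00010101.01110000.00000000.00000000
Network: 21.112.0.0/12


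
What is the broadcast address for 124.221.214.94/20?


Network: 124.221.208.0/20
Host bits = 12
Set all host bits to 1:
Broadcast: 124.221.223.255


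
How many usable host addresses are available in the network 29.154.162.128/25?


Host bits = 32 - 25 = 7
Total addresses = 2^7 = 128
Usable = total - 2 (network and broadcast)
Usable hosts: 126


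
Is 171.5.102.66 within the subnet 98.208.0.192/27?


Subnet network: 98.208.0.192
Test IP AND mask: 171.5.102.64
No, 171.5.102.66 is not in 98.208.0.192/27


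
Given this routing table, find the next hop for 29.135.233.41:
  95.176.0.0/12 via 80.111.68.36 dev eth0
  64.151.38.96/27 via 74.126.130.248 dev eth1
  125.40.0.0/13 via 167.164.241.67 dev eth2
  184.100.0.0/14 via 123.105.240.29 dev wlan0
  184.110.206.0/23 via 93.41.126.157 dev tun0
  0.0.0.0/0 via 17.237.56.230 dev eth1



Longest prefix match for 29.135.233.41:
  /12 95.176.0.0: no
  /27 64.151.38.96: no
  /13 125.40.0.0: no
  /14 184.100.0.0: no
  /23 184.110.206.0: no
  /0 0.0.0.0: MATCH
Selected: next-hop 17.237.56.230 via eth1 (matched /0)


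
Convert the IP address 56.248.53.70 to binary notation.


56 = 00111000
248 = 11111000
53 = 00110101
70 = 01000110
Binary: 00111000.11111000.00110101.01000110


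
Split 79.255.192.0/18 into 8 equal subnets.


New prefix = 18 + 3 = 21
Each subnet has 2048 addresses
  79.255.192.0/21
  79.255.200.0/21
  79.255.208.0/21
  79.255.216.0/21
  79.255.224.0/21
  79.255.232.0/21
  79.255.240.0/21
  79.255.248.0/21
Subnets: 79.255.192.0/21, 79.255.200.0/21, 79.255.208.0/21, 79.255.216.0/21, 79.255.224.0/21, 79.255.232.0/21, 79.255.240.0/21, 79.255.248.0/21


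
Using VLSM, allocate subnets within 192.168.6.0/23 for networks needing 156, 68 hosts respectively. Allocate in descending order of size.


156 hosts -> /24 (254 usable): 192.168.6.0/24
68 hosts -> /25 (126 usable): 192.168.7.0/25
Allocation: 192.168.6.0/24 (156 hosts, 254 usable); 192.168.7.0/25 (68 hosts, 126 usable)


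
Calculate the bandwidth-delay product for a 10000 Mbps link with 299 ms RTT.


BDP = bandwidth * RTT
= 10000 Mbps * 299 ms
= 10000 * 1e6 * 299 / 1000 bits
= 2990000000 bits
= 373750000 bytes
= 364990.2344 KB
BDP = 2990000000 bits (373750000 bytes)


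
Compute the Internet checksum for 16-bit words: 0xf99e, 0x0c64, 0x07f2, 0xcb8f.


Sum all words (with carry folding):
+ 0xf99e = 0xf99e
+ 0x0c64 = 0x0603
+ 0x07f2 = 0x0df5
+ 0xcb8f = 0xd984
One's complement: ~0xd984
Checksum = 0x267b


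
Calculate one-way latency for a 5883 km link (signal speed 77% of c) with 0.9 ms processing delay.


Speed = 0.77 * 3e5 km/s = 231000 km/s
Propagation delay = 5883 / 231000 = 0.0255 s = 25.4675 ms
Processing delay = 0.9 ms
Total one-way latency = 26.3675 ms


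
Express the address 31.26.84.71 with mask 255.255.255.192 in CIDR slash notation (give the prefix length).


Binary: 11111111.11111111.11111111.11000000
Count leading 1s
Prefix: /26


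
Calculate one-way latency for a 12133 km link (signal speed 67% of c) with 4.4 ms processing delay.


Speed = 0.67 * 3e5 km/s = 201000 km/s
Propagation delay = 12133 / 201000 = 0.0604 s = 60.3632 ms
Processing delay = 4.4 ms
Total one-way latency = 64.7632 ms


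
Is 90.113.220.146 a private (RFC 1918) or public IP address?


RFC 1918 private ranges:
  10.0.0.0/8 (10.0.0.0 - 10.255.255.255)
  172.16.0.0/12 (172.16.0.0 - 172.31.255.255)
  192.168.0.0/16 (192.168.0.0 - 192.168.255.255)
Public (not in any RFC 1918 range)


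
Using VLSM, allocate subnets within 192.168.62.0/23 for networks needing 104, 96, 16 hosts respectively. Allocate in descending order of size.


104 hosts -> /25 (126 usable): 192.168.62.0/25
96 hosts -> /25 (126 usable): 192.168.62.128/25
16 hosts -> /27 (30 usable): 192.168.63.0/27
Allocation: 192.168.62.0/25 (104 hosts, 126 usable); 192.168.62.128/25 (96 hosts, 126 usable); 192.168.63.0/27 (16 hosts, 30 usable)


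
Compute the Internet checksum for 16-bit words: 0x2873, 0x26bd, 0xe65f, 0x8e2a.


Sum all words (with carry folding):
+ 0x2873 = 0x2873
+ 0x26bd = 0x4f30
+ 0xe65f = 0x3590
+ 0x8e2a = 0xc3ba
One's complement: ~0xc3ba
Checksum = 0x3c45


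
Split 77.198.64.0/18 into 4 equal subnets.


New prefix = 18 + 2 = 20
Each subnet has 4096 addresses
  77.198.64.0/20
  77.198.80.0/20
  77.198.96.0/20
  77.198.112.0/20
Subnets: 77.198.64.0/20, 77.198.80.0/20, 77.198.96.0/20, 77.198.112.0/20


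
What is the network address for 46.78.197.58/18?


IP:   00101110.01001110.11000101.00111010
Mask: 11111111.11111111.11000000.00000000
AND operation:
Net:  00101110.01001110.11000000.00000000
Network: 46.78.192.0/18


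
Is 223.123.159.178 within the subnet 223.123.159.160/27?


Subnet network: 223.123.159.160
Test IP AND mask: 223.123.159.160
Yes, 223.123.159.178 is in 223.123.159.160/27


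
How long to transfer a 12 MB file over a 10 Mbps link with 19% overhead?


Effective throughput = 10 * (1 - 19/100) = 8.1 Mbps
File size in Mb = 12 * 8 = 96 Mb
Time = 96 / 8.1
Time = 11.8519 seconds


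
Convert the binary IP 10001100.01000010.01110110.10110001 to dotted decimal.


10001100 = 140
01000010 = 66
01110110 = 118
10110001 = 177
IP: 140.66.118.177
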